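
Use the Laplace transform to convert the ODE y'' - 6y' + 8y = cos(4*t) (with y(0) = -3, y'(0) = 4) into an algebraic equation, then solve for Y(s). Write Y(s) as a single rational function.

Y(s) = (-3*s^3 + 22*s^2 - 47*s + 352)/(s^4 - 6*s^3 + 24*s^2 - 96*s + 128)

Apply the Laplace transform to the equation.
The derivative rules (L{y''} = s^2 Y - s·y(0) - y'(0) and L{y'} = sY - y(0), with y(0) = -3, y'(0) = 4) turn the left side into (s^2 - 6*s + 8)Y - (-3*s + 22).
The right side is L{cos(4*t)} = s/(s^2 + 16).
So (s^2 - 6*s + 8)Y = s/(s^2 + 16) + (-3*s + 22).
Isolate Y and clear denominators.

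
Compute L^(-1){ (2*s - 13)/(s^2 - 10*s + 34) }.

-exp(5*t)*sin(3*t) + 2*exp(5*t)*cos(3*t)

Complete the square in the denominator: s^2 - 10*s + 34 = (s - 5)^2 + 3^2.
Split the numerator to match: 2*s - 13 = 2·(s - 5) - 1·3.
Invert each term: 2·(s - 5)/((s - 5)^2 + 9) ↔ 2e^(5t)cos(3t); -1·3/((s - 5)^2 + 9) ↔ -e^(5t)sin(3t).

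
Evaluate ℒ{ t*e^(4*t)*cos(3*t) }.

(s - 7)*(s - 1)/(s^2 - 8*s + 25)^2

L{cos(3t)} = s/(s^2 + 9).
Multiplying by e^(4t) shifts s → s - 4, so L{e^(4*t)*cos(3*t)} = (s - 4)/((s - 4)^2 + 9).
Then apply L{t·g(t)} = -d/ds[H(s)] with H(s) = (s - 4)/((s - 4)^2 + 9):
differentiating 1 time and applying the sign gives (s - 7)*(s - 1)/(s^2 - 8*s + 25)^2.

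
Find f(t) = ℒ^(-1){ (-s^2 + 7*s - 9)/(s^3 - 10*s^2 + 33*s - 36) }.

Factor the denominator: s^3 - 10*s^2 + 33*s - 36 = (s - 4)*(s - 3)^2.
Partial fraction decomposition gives [-4/(s - 3)] + [-3/(s - 3)^2] + [3/(s - 4)].
Invert each term: -4/(s - 3) ↔ -4e^(3t); -3/(s - 3)^2 ↔ -3t·e^(3t); 3/(s - 4) ↔ 3e^(4t).

f(t) = -3*t*exp(3*t) + 3*exp(4*t) - 4*exp(3*t)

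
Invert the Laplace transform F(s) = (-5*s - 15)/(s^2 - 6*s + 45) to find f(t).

f(t) = -5*exp(3*t)*sin(6*t) - 5*exp(3*t)*cos(6*t)

Complete the square in the denominator: s^2 - 6*s + 45 = (s - 3)^2 + 6^2.
Split the numerator to match: -5*s - 15 = -5·(s - 3) - 5·6.
Invert each term: -5·(s - 3)/((s - 3)^2 + 36) ↔ -5e^(3t)cos(6t); -5·6/((s - 3)^2 + 36) ↔ -5e^(3t)sin(6t).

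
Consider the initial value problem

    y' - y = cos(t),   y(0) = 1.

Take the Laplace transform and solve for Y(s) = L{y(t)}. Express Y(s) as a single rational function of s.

Laplace-transform each side.
With L{y'} = sY - y(0) = sY - 1: the LHS transforms to (s - 1)Y - (1).
The right side is L{cos(t)} = s/(s^2 + 1).
So (s - 1)Y = s/(s^2 + 1) + (1).
Solve for Y(s) and write it as one ratio of polynomials.

Y(s) = (s^2 + s + 1)/(s^3 - s^2 + s - 1)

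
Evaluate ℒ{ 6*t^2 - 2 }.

By linearity of the Laplace transform, transform each term separately.
(6)·[L{t^2} = 2!/s^3 = 2/s^3]; L{-2} = -2/s.

-2/s + 12/s^3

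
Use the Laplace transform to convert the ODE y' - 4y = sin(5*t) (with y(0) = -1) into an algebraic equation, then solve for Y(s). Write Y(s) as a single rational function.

Transform both sides with L{·}.
With L{y'} = sY - y(0) = sY - (-1): the LHS transforms to (s - 4)Y - (-1).
The right side is L{sin(5*t)} = 5/(s^2 + 25).
So (s - 4)Y = 5/(s^2 + 25) + (-1).
Divide through and combine into a single rational function.

Y(s) = (-s^2 - 20)/(s^3 - 4*s^2 + 25*s - 100)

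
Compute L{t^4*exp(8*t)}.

L{t^4} = 4!/s^5 = 24/s^5.
By the first shifting theorem, multiplying by e^(8t) replaces s with s - 8.

24/(s - 8)^5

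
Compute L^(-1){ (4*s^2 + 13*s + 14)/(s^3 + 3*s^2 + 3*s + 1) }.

5*t^2*exp(-t)/2 + 5*t*exp(-t) + 4*exp(-t)

Factor the denominator: s^3 + 3*s^2 + 3*s + 1 = (s + 1)^3.
Partial fraction decomposition gives [4/(s + 1)] + [5/(s + 1)^2] + [5/(s + 1)^3].
Invert each term: 4/(s + 1) ↔ 4e^(-t); 5/(s + 1)^2 ↔ 5t·e^(-t); 5/(s + 1)^3 ↔ (5/2)t^2·e^(-t).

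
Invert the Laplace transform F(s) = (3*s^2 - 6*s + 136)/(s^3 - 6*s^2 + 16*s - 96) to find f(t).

f(t) = 4*exp(6*t) - 3*sin(4*t) - cos(4*t)

Factor the denominator: s^3 - 6*s^2 + 16*s - 96 = (s - 6)*(s^2 + 16).
Partial fraction decomposition gives [4/(s - 6)] + [-s/(s^2 + 16)] + [-12/(s^2 + 16)].
Invert each term: 4/(s - 6) ↔ 4e^(6t); -1·s/(s^2 + 16) ↔ -cos(4t); -3·4/(s^2 + 16) ↔ -3sin(4t).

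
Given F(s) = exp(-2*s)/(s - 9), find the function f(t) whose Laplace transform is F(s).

The factor e^(-2s) signals a time shift by c = 2 (second shifting theorem).
L{e^(9t)} = 1/(s - 9), so L^-1{1/(s - 9)} = exp(9*t).
Hence the inverse is u(t - 2) times that function evaluated at t - 2.

f(t) = Heaviside(t - 2)*(exp(9*t - 18))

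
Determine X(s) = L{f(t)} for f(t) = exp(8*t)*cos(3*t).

L{cos(3t)} = s/(s^2 + 9).
By the first shifting theorem, multiplying by e^(8t) replaces s with s - 8.

X(s) = (s - 8)/((s - 8)^2 + 9)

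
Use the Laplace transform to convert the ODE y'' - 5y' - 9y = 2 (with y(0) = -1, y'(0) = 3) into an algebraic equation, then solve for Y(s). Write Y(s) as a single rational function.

Laplace-transform each side.
With L{y''} = s^2 Y - s·y(0) - y'(0) and L{y'} = sY - y(0), with y(0) = -1, y'(0) = 3: the LHS transforms to (s^2 - 5*s - 9)Y - (-s + 8).
The right side is L{2} = 2/s.
So (s^2 - 5*s - 9)Y = 2/s + (-s + 8).
Isolate Y and clear denominators.

Y(s) = (-s^2 + 8*s + 2)/(s^3 - 5*s^2 - 9*s)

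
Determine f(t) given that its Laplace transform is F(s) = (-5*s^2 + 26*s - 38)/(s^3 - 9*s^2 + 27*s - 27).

f(t) = -5*t^2*exp(3*t)/2 - 4*t*exp(3*t) - 5*exp(3*t)

Factor the denominator: s^3 - 9*s^2 + 27*s - 27 = (s - 3)^3.
Partial fraction decomposition gives [-5/(s - 3)] + [-4/(s - 3)^2] + [-5/(s - 3)^3].
Invert each term: -5/(s - 3) ↔ -5e^(3t); -4/(s - 3)^2 ↔ -4t·e^(3t); -5/(s - 3)^3 ↔ (-5/2)t^2·e^(3t).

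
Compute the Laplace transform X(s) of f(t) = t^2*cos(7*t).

X(s) = 2*s*(s^2 - 147)/(s^2 + 49)^3

L{cos(7t)} = s/(s^2 + 49).
Then apply L{t^2·g(t)} = (-1)^2 d^2/ds^2[G(s)] with G(s) = s/(s^2 + 49):
differentiating 2 times and applying the sign gives 2*s*(s^2 - 147)/(s^2 + 49)^3.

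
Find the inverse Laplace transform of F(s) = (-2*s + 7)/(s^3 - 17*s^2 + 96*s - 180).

Factor the denominator: s^3 - 17*s^2 + 96*s - 180 = (s - 6)^2*(s - 5).
Partial fraction decomposition gives [3/(s - 6)] + [-5/(s - 6)^2] + [-3/(s - 5)].
Invert each term: 3/(s - 6) ↔ 3e^(6t); -5/(s - 6)^2 ↔ -5t·e^(6t); -3/(s - 5) ↔ -3e^(5t).

-5*t*exp(6*t) + 3*exp(6*t) - 3*exp(5*t)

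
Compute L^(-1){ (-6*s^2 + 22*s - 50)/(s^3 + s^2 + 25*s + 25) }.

5*sin(5*t) - 3*cos(5*t) - 3*exp(-t)

Factor the denominator: s^3 + s^2 + 25*s + 25 = (s + 1)*(s^2 + 25).
Partial fraction decomposition gives [-3/(s + 1)] + [-3*s/(s^2 + 25)] + [25/(s^2 + 25)].
Invert each term: -3/(s + 1) ↔ -3e^(-t); -3·s/(s^2 + 25) ↔ -3cos(5t); 5·5/(s^2 + 25) ↔ 5sin(5t).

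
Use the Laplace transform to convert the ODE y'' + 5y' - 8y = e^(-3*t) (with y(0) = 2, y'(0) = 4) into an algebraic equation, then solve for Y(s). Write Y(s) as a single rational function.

Laplace-transform each side.
With L{y''} = s^2 Y - s·y(0) - y'(0) and L{y'} = sY - y(0), with y(0) = 2, y'(0) = 4: the LHS transforms to (s^2 + 5*s - 8)Y - (2*s + 14).
The right side is L{e^(-3*t)} = 1/(s + 3).
So (s^2 + 5*s - 8)Y = 1/(s + 3) + (2*s + 14).
Isolate Y and clear denominators.

Y(s) = (2*s^2 + 20*s + 43)/(s^3 + 8*s^2 + 7*s - 24)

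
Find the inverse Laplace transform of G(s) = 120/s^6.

Since L{t^5} = 5!/s^6 = 120/s^6, the inverse is t^5.

t^5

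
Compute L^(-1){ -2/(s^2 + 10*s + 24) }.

-2*exp(-5*t)*sinh(t)

Rewrite the denominator: s^2 + 10*s + 24 = (s + 5)^2 - 1.
The form in (s + 5) signals a first-shifting-theorem factor e^(-5t).
Since L{sinh(t)} = 1/(s^2 - 1), the inverse is e^(-5*t)*sinh(t), scaled by -2.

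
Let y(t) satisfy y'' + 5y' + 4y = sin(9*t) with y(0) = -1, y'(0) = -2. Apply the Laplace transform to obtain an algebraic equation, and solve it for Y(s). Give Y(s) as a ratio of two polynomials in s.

Y(s) = (-s^3 - 7*s^2 - 81*s - 558)/(s^4 + 5*s^3 + 85*s^2 + 405*s + 324)

Apply the Laplace transform to the equation.
Using L{y''} = s^2 Y - s·y(0) - y'(0) and L{y'} = sY - y(0), with y(0) = -1, y'(0) = -2, the left side becomes (s^2 + 5*s + 4)Y - (-s - 7).
The right side is L{sin(9*t)} = 9/(s^2 + 81).
So (s^2 + 5*s + 4)Y = 9/(s^2 + 81) + (-s - 7).
Divide through and combine into a single rational function.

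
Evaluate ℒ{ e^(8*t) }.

L{e^(8t)} = 1/(s - 8).

1/(s - 8)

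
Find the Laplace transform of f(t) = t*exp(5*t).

L{e^(5t)} = 1/(s - 5).
Then apply L{t·g(t)} = -d/ds[H(s)] with H(s) = 1/(s - 5):
differentiating 1 time and applying the sign gives (s - 5)^(-2).

(s - 5)^(-2)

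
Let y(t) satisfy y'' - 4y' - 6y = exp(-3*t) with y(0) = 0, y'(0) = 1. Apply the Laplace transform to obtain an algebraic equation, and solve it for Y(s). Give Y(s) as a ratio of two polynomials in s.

Y(s) = (s + 4)/(s^3 - s^2 - 18*s - 18)

Apply the Laplace transform to the equation.
With L{y''} = s^2 Y - s·y(0) - y'(0) and L{y'} = sY - y(0), with y(0) = 0, y'(0) = 1: the LHS transforms to (s^2 - 4*s - 6)Y - (1).
The right side is L{exp(-3*t)} = 1/(s + 3).
So (s^2 - 4*s - 6)Y = 1/(s + 3) + (1).
Solve for Y(s) and write it as one ratio of polynomials.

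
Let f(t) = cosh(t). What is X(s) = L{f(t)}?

X(s) = s/(s^2 - 1)

L{cosh(t)} = s/(s^2 - 1).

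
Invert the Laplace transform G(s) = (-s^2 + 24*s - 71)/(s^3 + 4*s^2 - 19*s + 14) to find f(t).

f(t) = -3*exp(2*t) + 6*exp(t) - 4*exp(-7*t)

Factor the denominator: s^3 + 4*s^2 - 19*s + 14 = (s - 2)*(s - 1)*(s + 7).
Partial fraction decomposition gives [-4/(s + 7)] + [6/(s - 1)] + [-3/(s - 2)].
Invert each term: -4/(s + 7) ↔ -4e^(-7t); 6/(s - 1) ↔ 6e^(t); -3/(s - 2) ↔ -3e^(2t).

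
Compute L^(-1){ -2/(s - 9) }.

Since L{e^(9t)} = 1/(s - 9), the inverse is exp(9*t), scaled by -2.

-2*exp(9*t)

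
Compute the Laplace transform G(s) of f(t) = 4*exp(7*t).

G(s) = 4/(s - 7)

L{4} = 4/s.
By the first shifting theorem, multiplying by e^(7t) replaces s with s - 7.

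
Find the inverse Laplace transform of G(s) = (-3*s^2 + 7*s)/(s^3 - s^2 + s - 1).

2*exp(t) + 2*sin(t) - 5*cos(t)

Factor the denominator: s^3 - s^2 + s - 1 = (s - 1)*(s^2 + 1).
Partial fraction decomposition gives [2/(s - 1)] + [-5*s/(s^2 + 1)] + [2/(s^2 + 1)].
Invert each term: 2/(s - 1) ↔ 2e^(t); -5·s/(s^2 + 1) ↔ -5cos(t); 2·1/(s^2 + 1) ↔ 2sin(t).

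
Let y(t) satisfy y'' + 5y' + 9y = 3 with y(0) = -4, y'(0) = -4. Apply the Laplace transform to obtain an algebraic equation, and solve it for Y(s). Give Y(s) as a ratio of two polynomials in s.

Take the Laplace transform of both sides.
The derivative rules (L{y''} = s^2 Y - s·y(0) - y'(0) and L{y'} = sY - y(0), with y(0) = -4, y'(0) = -4) turn the left side into (s^2 + 5*s + 9)Y - (-4*s - 24).
The right side is L{3} = 3/s.
So (s^2 + 5*s + 9)Y = 3/s + (-4*s - 24).
Isolate Y and clear denominators.

Y(s) = (-4*s^2 - 24*s + 3)/(s^3 + 5*s^2 + 9*s)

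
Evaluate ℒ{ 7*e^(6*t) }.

7/(s - 6)

L{7} = 7/s.
By the first shifting theorem, multiplying by e^(6t) replaces s with s - 6.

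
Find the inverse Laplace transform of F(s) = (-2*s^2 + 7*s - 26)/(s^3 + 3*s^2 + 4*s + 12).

Factor the denominator: s^3 + 3*s^2 + 4*s + 12 = (s + 3)*(s^2 + 4).
Partial fraction decomposition gives [-5/(s + 3)] + [3*s/(s^2 + 4)] + [-2/(s^2 + 4)].
Invert each term: -5/(s + 3) ↔ -5e^(-3t); 3·s/(s^2 + 4) ↔ 3cos(2t); -1·2/(s^2 + 4) ↔ -sin(2t).

-sin(2*t) + 3*cos(2*t) - 5*exp(-3*t)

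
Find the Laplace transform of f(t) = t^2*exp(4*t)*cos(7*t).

2*(s - 4)*(s^2 - 8*s - 131)/(s^2 - 8*s + 65)^3

L{cos(7t)} = s/(s^2 + 49).
Multiplying by e^(4t) shifts s → s - 4, so L{exp(4*t)*cos(7*t)} = (s - 4)/((s - 4)^2 + 49).
Then apply L{t^2·g(t)} = (-1)^2 d^2/ds^2[G(s)] with G(s) = (s - 4)/((s - 4)^2 + 49):
differentiating 2 times and applying the sign gives 2*(s - 4)*(s^2 - 8*s - 131)/(s^2 - 8*s + 65)^3.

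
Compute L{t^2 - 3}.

By linearity of the Laplace transform, transform each term separately.
L{-3} = -3/s; L{t^2} = 2!/s^3 = 2/s^3.

-3/s + 2/s^3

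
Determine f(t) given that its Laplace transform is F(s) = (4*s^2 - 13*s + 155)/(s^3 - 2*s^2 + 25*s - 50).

Factor the denominator: s^3 - 2*s^2 + 25*s - 50 = (s - 2)*(s^2 + 25).
Partial fraction decomposition gives [5/(s - 2)] + [-s/(s^2 + 25)] + [-15/(s^2 + 25)].
Invert each term: 5/(s - 2) ↔ 5e^(2t); -1·s/(s^2 + 25) ↔ -cos(5t); -3·5/(s^2 + 25) ↔ -3sin(5t).

f(t) = 5*exp(2*t) - 3*sin(5*t) - cos(5*t)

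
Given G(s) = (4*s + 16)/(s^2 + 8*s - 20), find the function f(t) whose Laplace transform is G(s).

Rewrite the denominator: s^2 + 8*s - 20 = (s + 4)^2 - 36.
The form in (s + 4) signals a first-shifting-theorem factor e^(-4t).
Since L{cosh(6t)} = s/(s^2 - 36), the inverse is e^(-4*t)*cosh(6*t), scaled by 4.

f(t) = 4*exp(-4*t)*cosh(6*t)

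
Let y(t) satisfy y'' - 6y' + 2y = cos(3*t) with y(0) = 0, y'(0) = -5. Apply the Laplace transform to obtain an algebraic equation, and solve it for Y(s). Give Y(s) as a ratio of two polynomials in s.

Y(s) = (-5*s^2 + s - 45)/(s^4 - 6*s^3 + 11*s^2 - 54*s + 18)

Transform both sides with L{·}.
With L{y''} = s^2 Y - s·y(0) - y'(0) and L{y'} = sY - y(0), with y(0) = 0, y'(0) = -5: the LHS transforms to (s^2 - 6*s + 2)Y - (-5).
The right side is L{cos(3*t)} = s/(s^2 + 9).
So (s^2 - 6*s + 2)Y = s/(s^2 + 9) + (-5).
Solve for Y(s) and write it as one ratio of polynomials.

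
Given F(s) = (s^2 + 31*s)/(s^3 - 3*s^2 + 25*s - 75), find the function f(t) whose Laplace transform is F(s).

Factor the denominator: s^3 - 3*s^2 + 25*s - 75 = (s - 3)*(s^2 + 25).
Partial fraction decomposition gives [3/(s - 3)] + [-2*s/(s^2 + 25)] + [25/(s^2 + 25)].
Invert each term: 3/(s - 3) ↔ 3e^(3t); -2·s/(s^2 + 25) ↔ -2cos(5t); 5·5/(s^2 + 25) ↔ 5sin(5t).

f(t) = 3*exp(3*t) + 5*sin(5*t) - 2*cos(5*t)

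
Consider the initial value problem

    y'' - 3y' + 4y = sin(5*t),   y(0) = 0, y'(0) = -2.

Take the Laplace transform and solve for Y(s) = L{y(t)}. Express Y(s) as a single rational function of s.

Y(s) = (-2*s^2 - 45)/(s^4 - 3*s^3 + 29*s^2 - 75*s + 100)

Take the Laplace transform of both sides.
Using L{y''} = s^2 Y - s·y(0) - y'(0) and L{y'} = sY - y(0), with y(0) = 0, y'(0) = -2, the left side becomes (s^2 - 3*s + 4)Y - (-2).
The right side is L{sin(5*t)} = 5/(s^2 + 25).
So (s^2 - 3*s + 4)Y = 5/(s^2 + 25) + (-2).
Solve for Y(s) and write it as one ratio of polynomials.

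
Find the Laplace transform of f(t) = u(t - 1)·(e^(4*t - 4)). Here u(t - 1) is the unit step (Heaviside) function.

By the second shifting theorem, L{u(t - c)·g(t - c)} = e^(-cs)·H(s) with c = 1 and H(s) = L{g(t)}.
L{e^(4t)} = 1/(s - 4).

exp(-s)/(s - 4)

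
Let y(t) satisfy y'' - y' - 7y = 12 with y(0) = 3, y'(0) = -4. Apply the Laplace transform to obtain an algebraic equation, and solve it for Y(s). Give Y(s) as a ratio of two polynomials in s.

Apply the Laplace transform to the equation.
With L{y''} = s^2 Y - s·y(0) - y'(0) and L{y'} = sY - y(0), with y(0) = 3, y'(0) = -4: the LHS transforms to (s^2 - s - 7)Y - (3*s - 7).
The right side is L{12} = 12/s.
So (s^2 - s - 7)Y = 12/s + (3*s - 7).
Solve for Y(s) and write it as one ratio of polynomials.

Y(s) = (3*s^2 - 7*s + 12)/(s^3 - s^2 - 7*s)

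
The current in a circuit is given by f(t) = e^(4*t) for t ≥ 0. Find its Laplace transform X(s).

X(s) = 1/(s - 4)

L{e^(4t)} = 1/(s - 4).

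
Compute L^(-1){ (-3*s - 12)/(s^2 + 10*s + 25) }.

Factor the denominator: s^2 + 10*s + 25 = (s + 5)^2.
Partial fraction decomposition gives [-3/(s + 5)] + [3/(s + 5)^2].
Invert each term: -3/(s + 5) ↔ -3e^(-5t); 3/(s + 5)^2 ↔ 3t·e^(-5t).

3*t*exp(-5*t) - 3*exp(-5*t)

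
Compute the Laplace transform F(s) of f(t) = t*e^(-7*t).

L{e^(-7t)} = 1/(s + 7).
Then apply L{t·g(t)} = -d/ds[G(s)] with G(s) = 1/(s + 7):
differentiating 1 time and applying the sign gives (s + 7)^(-2).

F(s) = (s + 7)^(-2)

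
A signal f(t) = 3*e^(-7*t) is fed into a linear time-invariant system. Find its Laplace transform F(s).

F(s) = 3/(s + 7)

L{3} = 3/s.
By the first shifting theorem, multiplying by e^(-7t) replaces s with s + 7.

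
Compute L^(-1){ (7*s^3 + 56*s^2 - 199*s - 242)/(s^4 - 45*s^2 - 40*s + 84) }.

5*exp(7*t) + 3*exp(t) + 3*exp(-2*t) - 4*exp(-6*t)

Factor the denominator: s^4 - 45*s^2 - 40*s + 84 = (s - 7)*(s - 1)*(s + 2)*(s + 6).
Partial fraction decomposition gives [5/(s - 7)] + [-4/(s + 6)] + [3/(s + 2)] + [3/(s - 1)].
Invert each term: 5/(s - 7) ↔ 5e^(7t); -4/(s + 6) ↔ -4e^(-6t); 3/(s + 2) ↔ 3e^(-2t); 3/(s - 1) ↔ 3e^(t).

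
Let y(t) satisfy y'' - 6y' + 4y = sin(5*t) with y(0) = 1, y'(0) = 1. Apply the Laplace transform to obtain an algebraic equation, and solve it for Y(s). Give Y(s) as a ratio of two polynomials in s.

Y(s) = (s^3 - 5*s^2 + 25*s - 120)/(s^4 - 6*s^3 + 29*s^2 - 150*s + 100)

Laplace-transform each side.
The derivative rules (L{y''} = s^2 Y - s·y(0) - y'(0) and L{y'} = sY - y(0), with y(0) = 1, y'(0) = 1) turn the left side into (s^2 - 6*s + 4)Y - (s - 5).
The right side is L{sin(5*t)} = 5/(s^2 + 25).
So (s^2 - 6*s + 4)Y = 5/(s^2 + 25) + (s - 5).
Divide through and combine into a single rational function.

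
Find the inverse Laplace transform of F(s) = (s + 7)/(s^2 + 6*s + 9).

4*t*exp(-3*t) + exp(-3*t)

Factor the denominator: s^2 + 6*s + 9 = (s + 3)^2.
Partial fraction decomposition gives [1/(s + 3)] + [4/(s + 3)^2].
Invert each term: 1/(s + 3) ↔ e^(-3t); 4/(s + 3)^2 ↔ 4t·e^(-3t).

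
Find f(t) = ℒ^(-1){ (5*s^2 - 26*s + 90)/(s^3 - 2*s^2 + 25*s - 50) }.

f(t) = 2*exp(2*t) - 4*sin(5*t) + 3*cos(5*t)

Factor the denominator: s^3 - 2*s^2 + 25*s - 50 = (s - 2)*(s^2 + 25).
Partial fraction decomposition gives [2/(s - 2)] + [3*s/(s^2 + 25)] + [-20/(s^2 + 25)].
Invert each term: 2/(s - 2) ↔ 2e^(2t); 3·s/(s^2 + 25) ↔ 3cos(5t); -4·5/(s^2 + 25) ↔ -4sin(5t).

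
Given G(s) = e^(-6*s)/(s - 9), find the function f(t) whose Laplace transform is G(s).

The factor e^(-6s) signals a time shift by c = 6 (second shifting theorem).
L{e^(9t)} = 1/(s - 9), so L^-1{1/(s - 9)} = e^(9*t).
Hence the inverse is u(t - 6) times that function evaluated at t - 6.

f(t) = Heaviside(t - 6)*(exp(9*t - 54))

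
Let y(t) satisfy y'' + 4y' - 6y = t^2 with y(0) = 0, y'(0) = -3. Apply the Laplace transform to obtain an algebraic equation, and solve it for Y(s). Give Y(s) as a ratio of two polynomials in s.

Y(s) = (-3*s^3 + 2)/(s^5 + 4*s^4 - 6*s^3)

Take the Laplace transform of both sides.
With L{y''} = s^2 Y - s·y(0) - y'(0) and L{y'} = sY - y(0), with y(0) = 0, y'(0) = -3: the LHS transforms to (s^2 + 4*s - 6)Y - (-3).
The right side is L{t^2} = 2/s^3.
So (s^2 + 4*s - 6)Y = 2/s^3 + (-3).
Divide through and combine into a single rational function.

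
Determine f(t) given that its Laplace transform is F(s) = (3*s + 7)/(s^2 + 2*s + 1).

f(t) = 4*t*exp(-t) + 3*exp(-t)

Factor the denominator: s^2 + 2*s + 1 = (s + 1)^2.
Partial fraction decomposition gives [3/(s + 1)] + [4/(s + 1)^2].
Invert each term: 3/(s + 1) ↔ 3e^(-t); 4/(s + 1)^2 ↔ 4t·e^(-t).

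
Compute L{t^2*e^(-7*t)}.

2/(s + 7)^3

L{t^2} = 2!/s^3 = 2/s^3.
By the first shifting theorem, multiplying by e^(-7t) replaces s with s + 7.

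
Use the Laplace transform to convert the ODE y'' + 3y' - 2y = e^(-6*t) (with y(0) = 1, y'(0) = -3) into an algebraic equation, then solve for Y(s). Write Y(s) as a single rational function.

Y(s) = (s^2 + 6*s + 1)/(s^3 + 9*s^2 + 16*s - 12)

Laplace-transform each side.
Using L{y''} = s^2 Y - s·y(0) - y'(0) and L{y'} = sY - y(0), with y(0) = 1, y'(0) = -3, the left side becomes (s^2 + 3*s - 2)Y - (s).
The right side is L{e^(-6*t)} = 1/(s + 6).
So (s^2 + 3*s - 2)Y = 1/(s + 6) + (s).
Solve for Y(s) and write it as one ratio of polynomials.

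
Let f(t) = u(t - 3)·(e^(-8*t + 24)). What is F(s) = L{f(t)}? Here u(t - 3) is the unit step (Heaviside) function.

F(s) = exp(-3*s)/(s + 8)

By the second shifting theorem, L{u(t - c)·g(t - c)} = e^(-cs)·G(s) with c = 3 and G(s) = L{g(t)}.
L{e^(-8t)} = 1/(s + 8).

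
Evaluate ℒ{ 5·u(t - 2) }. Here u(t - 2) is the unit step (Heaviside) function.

By the second shifting theorem, L{u(t - c)·g(t - c)} = e^(-cs)·H(s) with c = 2 and H(s) = L{g(t)}.
L{5} = 5/s.

5*exp(-2*s)/s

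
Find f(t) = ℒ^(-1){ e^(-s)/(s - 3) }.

The factor e^(-s) signals a time shift by c = 1 (second shifting theorem).
L{e^(3t)} = 1/(s - 3), so L^-1{1/(s - 3)} = e^(3*t).
Hence the inverse is u(t - 1) times that function evaluated at t - 1.

f(t) = Heaviside(t - 1)*(exp(3*t - 3))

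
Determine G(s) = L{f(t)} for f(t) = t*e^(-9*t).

G(s) = (s + 9)^(-2)

L{e^(-9t)} = 1/(s + 9).
Then apply L{t·g(t)} = -d/ds[H(s)] with H(s) = 1/(s + 9):
differentiating 1 time and applying the sign gives (s + 9)^(-2).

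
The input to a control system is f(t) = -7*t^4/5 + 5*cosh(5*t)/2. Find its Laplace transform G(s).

G(s) = 5*s/(2*(s^2 - 25)) - 168/(5*s^5)

Apply the Laplace transform termwise.
(-7/5)·[L{t^4} = 4!/s^5 = 24/s^5]; (5/2)·[L{cosh(5t)} = s/(s^2 - 25)].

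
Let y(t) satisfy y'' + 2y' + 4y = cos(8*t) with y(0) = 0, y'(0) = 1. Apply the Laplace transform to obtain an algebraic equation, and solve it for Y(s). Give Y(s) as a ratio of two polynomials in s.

Y(s) = (s^2 + s + 64)/(s^4 + 2*s^3 + 68*s^2 + 128*s + 256)

Take the Laplace transform of both sides.
The derivative rules (L{y''} = s^2 Y - s·y(0) - y'(0) and L{y'} = sY - y(0), with y(0) = 0, y'(0) = 1) turn the left side into (s^2 + 2*s + 4)Y - (1).
The right side is L{cos(8*t)} = s/(s^2 + 64).
So (s^2 + 2*s + 4)Y = s/(s^2 + 64) + (1).
Divide through and combine into a single rational function.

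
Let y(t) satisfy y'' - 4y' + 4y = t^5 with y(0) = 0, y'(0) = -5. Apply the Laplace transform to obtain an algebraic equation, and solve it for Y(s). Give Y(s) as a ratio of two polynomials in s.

Apply the Laplace transform to the equation.
Using L{y''} = s^2 Y - s·y(0) - y'(0) and L{y'} = sY - y(0), with y(0) = 0, y'(0) = -5, the left side becomes (s^2 - 4*s + 4)Y - (-5).
The right side is L{t^5} = 120/s^6.
So (s^2 - 4*s + 4)Y = 120/s^6 + (-5).
Isolate Y and clear denominators.

Y(s) = (-5*s^6 + 120)/(s^8 - 4*s^7 + 4*s^6)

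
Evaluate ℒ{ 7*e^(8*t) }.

7/(s - 8)

L{7} = 7/s.
By the first shifting theorem, multiplying by e^(8t) replaces s with s - 8.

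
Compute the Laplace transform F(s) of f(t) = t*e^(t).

F(s) = (s - 1)^(-2)

L{t} = 1!/s^2 = 1/s^2.
By the first shifting theorem, multiplying by e^(t) replaces s with s - 1.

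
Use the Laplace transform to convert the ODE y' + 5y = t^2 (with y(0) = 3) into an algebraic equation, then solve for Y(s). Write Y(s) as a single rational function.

Y(s) = (3*s^3 + 2)/(s^4 + 5*s^3)

Transform both sides with L{·}.
With L{y'} = sY - y(0) = sY - 3: the LHS transforms to (s + 5)Y - (3).
The right side is L{t^2} = 2/s^3.
So (s + 5)Y = 2/s^3 + (3).
Isolate Y and clear denominators.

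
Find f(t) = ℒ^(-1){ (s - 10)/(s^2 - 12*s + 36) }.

f(t) = -4*t*exp(6*t) + exp(6*t)

Factor the denominator: s^2 - 12*s + 36 = (s - 6)^2.
Partial fraction decomposition gives [1/(s - 6)] + [-4/(s - 6)^2].
Invert each term: 1/(s - 6) ↔ e^(6t); -4/(s - 6)^2 ↔ -4t·e^(6t).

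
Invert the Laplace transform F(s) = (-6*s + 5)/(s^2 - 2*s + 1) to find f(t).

f(t) = -t*exp(t) - 6*exp(t)

Factor the denominator: s^2 - 2*s + 1 = (s - 1)^2.
Partial fraction decomposition gives [-6/(s - 1)] + [-1/(s - 1)^2].
Invert each term: -6/(s - 1) ↔ -6e^(t); -1/(s - 1)^2 ↔ -t·e^(t).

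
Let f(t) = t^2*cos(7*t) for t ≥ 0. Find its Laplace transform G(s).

L{cos(7t)} = s/(s^2 + 49).
Then apply L{t^2·g(t)} = (-1)^2 d^2/ds^2[H(s)] with H(s) = s/(s^2 + 49):
differentiating 2 times and applying the sign gives 2*s*(s^2 - 147)/(s^2 + 49)^3.

G(s) = 2*s*(s^2 - 147)/(s^2 + 49)^3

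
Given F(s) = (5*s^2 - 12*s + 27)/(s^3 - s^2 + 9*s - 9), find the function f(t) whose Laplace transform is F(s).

Factor the denominator: s^3 - s^2 + 9*s - 9 = (s - 1)*(s^2 + 9).
Partial fraction decomposition gives [2/(s - 1)] + [3*s/(s^2 + 9)] + [-9/(s^2 + 9)].
Invert each term: 2/(s - 1) ↔ 2e^(t); 3·s/(s^2 + 9) ↔ 3cos(3t); -3·3/(s^2 + 9) ↔ -3sin(3t).

f(t) = 2*exp(t) - 3*sin(3*t) + 3*cos(3*t)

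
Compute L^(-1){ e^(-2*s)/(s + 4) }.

Heaviside(t - 2)*(exp(-4*t + 8))

The factor e^(-2s) signals a time shift by c = 2 (second shifting theorem).
L{e^(-4t)} = 1/(s + 4), so L^-1{1/(s + 4)} = e^(-4*t).
Hence the inverse is u(t - 2) times that function evaluated at t - 2.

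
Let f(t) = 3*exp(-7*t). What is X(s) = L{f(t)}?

L{3} = 3/s.
By the first shifting theorem, multiplying by e^(-7t) replaces s with s + 7.

X(s) = 3/(s + 7)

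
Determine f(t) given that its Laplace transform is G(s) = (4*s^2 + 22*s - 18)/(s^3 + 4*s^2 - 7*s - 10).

f(t) = 2*exp(2*t) + 3*exp(-t) - exp(-5*t)

Factor the denominator: s^3 + 4*s^2 - 7*s - 10 = (s - 2)*(s + 1)*(s + 5).
Partial fraction decomposition gives [3/(s + 1)] + [2/(s - 2)] + [-1/(s + 5)].
Invert each term: 3/(s + 1) ↔ 3e^(-t); 2/(s - 2) ↔ 2e^(2t); -1/(s + 5) ↔ -e^(-5t).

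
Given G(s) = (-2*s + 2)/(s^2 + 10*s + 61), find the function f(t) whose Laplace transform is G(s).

Complete the square in the denominator: s^2 + 10*s + 61 = (s + 5)^2 + 6^2.
Split the numerator to match: -2*s + 2 = -2·(s + 5) + 2·6.
Invert each term: -2·(s + 5)/((s + 5)^2 + 36) ↔ -2e^(-5t)cos(6t); 2·6/((s + 5)^2 + 36) ↔ 2e^(-5t)sin(6t).

f(t) = 2*exp(-5*t)*sin(6*t) - 2*exp(-5*t)*cos(6*t)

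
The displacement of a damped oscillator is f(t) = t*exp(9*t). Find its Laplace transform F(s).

L{e^(9t)} = 1/(s - 9).
Then apply L{t·g(t)} = -d/ds[G(s)] with G(s) = 1/(s - 9):
differentiating 1 time and applying the sign gives (s - 9)^(-2).

F(s) = (s - 9)^(-2)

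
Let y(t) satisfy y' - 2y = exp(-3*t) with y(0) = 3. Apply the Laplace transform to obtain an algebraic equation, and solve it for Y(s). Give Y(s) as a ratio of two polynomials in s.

Apply the Laplace transform to the equation.
Using L{y'} = sY - y(0) = sY - 3, the left side becomes (s - 2)Y - (3).
The right side is L{exp(-3*t)} = 1/(s + 3).
So (s - 2)Y = 1/(s + 3) + (3).
Isolate Y and clear denominators.

Y(s) = (3*s + 10)/(s^2 + s - 6)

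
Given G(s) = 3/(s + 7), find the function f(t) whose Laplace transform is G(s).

Since L{e^(-7t)} = 1/(s + 7), the inverse is exp(-7*t), scaled by 3.

f(t) = 3*exp(-7*t)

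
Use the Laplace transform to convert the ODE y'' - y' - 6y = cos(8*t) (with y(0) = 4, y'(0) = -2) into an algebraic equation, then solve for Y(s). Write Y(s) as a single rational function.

Y(s) = (4*s^3 - 6*s^2 + 257*s - 384)/(s^4 - s^3 + 58*s^2 - 64*s - 384)

Laplace-transform each side.
With L{y''} = s^2 Y - s·y(0) - y'(0) and L{y'} = sY - y(0), with y(0) = 4, y'(0) = -2: the LHS transforms to (s^2 - s - 6)Y - (4*s - 6).
The right side is L{cos(8*t)} = s/(s^2 + 64).
So (s^2 - s - 6)Y = s/(s^2 + 64) + (4*s - 6).
Divide through and combine into a single rational function.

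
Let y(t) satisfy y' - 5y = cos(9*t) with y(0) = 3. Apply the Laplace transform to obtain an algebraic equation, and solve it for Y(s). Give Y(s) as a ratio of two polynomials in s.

Take the Laplace transform of both sides.
The derivative rules (L{y'} = sY - y(0) = sY - 3) turn the left side into (s - 5)Y - (3).
The right side is L{cos(9*t)} = s/(s^2 + 81).
So (s - 5)Y = s/(s^2 + 81) + (3).
Divide through and combine into a single rational function.

Y(s) = (3*s^2 + s + 243)/(s^3 - 5*s^2 + 81*s - 405)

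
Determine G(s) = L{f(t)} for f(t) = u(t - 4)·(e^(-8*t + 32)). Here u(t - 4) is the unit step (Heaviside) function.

G(s) = exp(-4*s)/(s + 8)

By the second shifting theorem, L{u(t - c)·g(t - c)} = e^(-cs)·H(s) with c = 4 and H(s) = L{g(t)}.
L{e^(-8t)} = 1/(s + 8).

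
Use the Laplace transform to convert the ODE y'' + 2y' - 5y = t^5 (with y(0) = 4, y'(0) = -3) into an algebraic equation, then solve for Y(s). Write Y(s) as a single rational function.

Take the Laplace transform of both sides.
The derivative rules (L{y''} = s^2 Y - s·y(0) - y'(0) and L{y'} = sY - y(0), with y(0) = 4, y'(0) = -3) turn the left side into (s^2 + 2*s - 5)Y - (4*s + 5).
The right side is L{t^5} = 120/s^6.
So (s^2 + 2*s - 5)Y = 120/s^6 + (4*s + 5).
Divide through and combine into a single rational function.

Y(s) = (4*s^7 + 5*s^6 + 120)/(s^8 + 2*s^7 - 5*s^6)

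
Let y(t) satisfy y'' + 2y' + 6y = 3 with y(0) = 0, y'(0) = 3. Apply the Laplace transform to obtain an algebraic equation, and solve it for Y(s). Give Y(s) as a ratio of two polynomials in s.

Laplace-transform each side.
With L{y''} = s^2 Y - s·y(0) - y'(0) and L{y'} = sY - y(0), with y(0) = 0, y'(0) = 3: the LHS transforms to (s^2 + 2*s + 6)Y - (3).
The right side is L{3} = 3/s.
So (s^2 + 2*s + 6)Y = 3/s + (3).
Divide through and combine into a single rational function.

Y(s) = (3*s + 3)/(s^3 + 2*s^2 + 6*s)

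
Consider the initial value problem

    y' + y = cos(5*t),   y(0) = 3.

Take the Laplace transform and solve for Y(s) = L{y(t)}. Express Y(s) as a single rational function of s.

Y(s) = (3*s^2 + s + 75)/(s^3 + s^2 + 25*s + 25)

Transform both sides with L{·}.
The derivative rules (L{y'} = sY - y(0) = sY - 3) turn the left side into (s + 1)Y - (3).
The right side is L{cos(5*t)} = s/(s^2 + 25).
So (s + 1)Y = s/(s^2 + 25) + (3).
Isolate Y and clear denominators.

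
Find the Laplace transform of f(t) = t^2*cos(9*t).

L{cos(9t)} = s/(s^2 + 81).
Then apply L{t^2·g(t)} = (-1)^2 d^2/ds^2[G(s)] with G(s) = s/(s^2 + 81):
differentiating 2 times and applying the sign gives 2*s*(s^2 - 243)/(s^2 + 81)^3.

2*s*(s^2 - 243)/(s^2 + 81)^3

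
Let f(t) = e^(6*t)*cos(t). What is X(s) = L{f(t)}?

L{cos(t)} = s/(s^2 + 1).
By the first shifting theorem, multiplying by e^(6t) replaces s with s - 6.

X(s) = (s - 6)/((s - 6)^2 + 1)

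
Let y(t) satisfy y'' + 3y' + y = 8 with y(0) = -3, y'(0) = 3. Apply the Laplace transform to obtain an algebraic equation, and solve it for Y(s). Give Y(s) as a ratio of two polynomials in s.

Y(s) = (-3*s^2 - 6*s + 8)/(s^3 + 3*s^2 + s)

Take the Laplace transform of both sides.
The derivative rules (L{y''} = s^2 Y - s·y(0) - y'(0) and L{y'} = sY - y(0), with y(0) = -3, y'(0) = 3) turn the left side into (s^2 + 3*s + 1)Y - (-3*s - 6).
The right side is L{8} = 8/s.
So (s^2 + 3*s + 1)Y = 8/s + (-3*s - 6).
Divide through and combine into a single rational function.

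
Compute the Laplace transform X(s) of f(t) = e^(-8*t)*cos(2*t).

X(s) = (s + 8)/((s + 8)^2 + 4)

L{cos(2t)} = s/(s^2 + 4).
By the first shifting theorem, multiplying by e^(-8t) replaces s with s + 8.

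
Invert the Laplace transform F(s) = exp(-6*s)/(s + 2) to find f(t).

The factor e^(-6s) signals a time shift by c = 6 (second shifting theorem).
L{e^(-2t)} = 1/(s + 2), so L^-1{1/(s + 2)} = exp(-2*t).
Hence the inverse is u(t - 6) times that function evaluated at t - 6.

f(t) = Heaviside(t - 6)*(exp(-2*t + 12))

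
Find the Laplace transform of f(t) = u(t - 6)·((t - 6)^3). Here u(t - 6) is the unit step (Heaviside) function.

6*exp(-6*s)/s^4

By the second shifting theorem, L{u(t - c)·g(t - c)} = e^(-cs)·G(s) with c = 6 and G(s) = L{g(t)}.
L{t^3} = 3!/s^4 = 6/s^4.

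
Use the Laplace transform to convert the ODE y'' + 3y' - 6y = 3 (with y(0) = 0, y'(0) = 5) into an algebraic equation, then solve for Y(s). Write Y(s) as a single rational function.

Y(s) = (5*s + 3)/(s^3 + 3*s^2 - 6*s)

Transform both sides with L{·}.
Using L{y''} = s^2 Y - s·y(0) - y'(0) and L{y'} = sY - y(0), with y(0) = 0, y'(0) = 5, the left side becomes (s^2 + 3*s - 6)Y - (5).
The right side is L{3} = 3/s.
So (s^2 + 3*s - 6)Y = 3/s + (5).
Isolate Y and clear denominators.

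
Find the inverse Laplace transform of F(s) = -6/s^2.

Since L{t} = 1!/s^2 = 1/s^2, the inverse is t, scaled by -6.

-6*t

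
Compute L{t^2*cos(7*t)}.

2*s*(s^2 - 147)/(s^2 + 49)^3

L{cos(7t)} = s/(s^2 + 49).
Then apply L{t^2·g(t)} = (-1)^2 d^2/ds^2[H(s)] with H(s) = s/(s^2 + 49):
differentiating 2 times and applying the sign gives 2*s*(s^2 - 147)/(s^2 + 49)^3.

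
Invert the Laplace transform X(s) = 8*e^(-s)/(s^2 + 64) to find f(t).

f(t) = Heaviside(t - 1)*(sin(8*t - 8))

The factor e^(-s) signals a time shift by c = 1 (second shifting theorem).
L{sin(8t)} = 8/(s^2 + 64), so L^-1{8/(s^2 + 64)} = sin(8*t).
Hence the inverse is u(t - 1) times that function evaluated at t - 1.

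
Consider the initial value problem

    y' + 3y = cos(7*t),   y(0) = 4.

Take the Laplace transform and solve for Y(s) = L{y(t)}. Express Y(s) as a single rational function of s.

Transform both sides with L{·}.
Using L{y'} = sY - y(0) = sY - 4, the left side becomes (s + 3)Y - (4).
The right side is L{cos(7*t)} = s/(s^2 + 49).
So (s + 3)Y = s/(s^2 + 49) + (4).
Isolate Y and clear denominators.

Y(s) = (4*s^2 + s + 196)/(s^3 + 3*s^2 + 49*s + 147)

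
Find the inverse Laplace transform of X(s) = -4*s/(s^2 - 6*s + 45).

Complete the square in the denominator: s^2 - 6*s + 45 = (s - 3)^2 + 6^2.
Split the numerator to match: -4*s = -4·(s - 3) - 2·6.
Invert each term: -4·(s - 3)/((s - 3)^2 + 36) ↔ -4e^(3t)cos(6t); -2·6/((s - 3)^2 + 36) ↔ -2e^(3t)sin(6t).

-2*exp(3*t)*sin(6*t) - 4*exp(3*t)*cos(6*t)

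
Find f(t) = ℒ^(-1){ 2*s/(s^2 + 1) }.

Since L{cos(t)} = s/(s^2 + 1), the inverse is cos(t), scaled by 2.

f(t) = 2*cos(t)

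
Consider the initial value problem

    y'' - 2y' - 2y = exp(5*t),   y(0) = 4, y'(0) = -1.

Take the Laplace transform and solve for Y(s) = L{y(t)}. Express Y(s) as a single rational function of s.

Y(s) = (4*s^2 - 29*s + 46)/(s^3 - 7*s^2 + 8*s + 10)

Take the Laplace transform of both sides.
The derivative rules (L{y''} = s^2 Y - s·y(0) - y'(0) and L{y'} = sY - y(0), with y(0) = 4, y'(0) = -1) turn the left side into (s^2 - 2*s - 2)Y - (4*s - 9).
The right side is L{exp(5*t)} = 1/(s - 5).
So (s^2 - 2*s - 2)Y = 1/(s - 5) + (4*s - 9).
Isolate Y and clear denominators.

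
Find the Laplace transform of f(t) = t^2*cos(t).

L{cos(t)} = s/(s^2 + 1).
Then apply L{t^2·g(t)} = (-1)^2 d^2/ds^2[H(s)] with H(s) = s/(s^2 + 1):
differentiating 2 times and applying the sign gives 2*s*(s^2 - 3)/(s^2 + 1)^3.

2*s*(s^2 - 3)/(s^2 + 1)^3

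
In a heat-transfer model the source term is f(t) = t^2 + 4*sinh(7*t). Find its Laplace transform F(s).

Apply the Laplace transform termwise.
L{t^2} = 2!/s^3 = 2/s^3; (4)·[L{sinh(7t)} = 7/(s^2 - 49)].

F(s) = 28/(s^2 - 49) + 2/s^3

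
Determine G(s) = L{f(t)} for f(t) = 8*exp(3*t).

G(s) = 8/(s - 3)

L{8} = 8/s.
By the first shifting theorem, multiplying by e^(3t) replaces s with s - 3.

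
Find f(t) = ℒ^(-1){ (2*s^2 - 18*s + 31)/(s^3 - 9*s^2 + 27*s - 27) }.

f(t) = -5*t^2*exp(3*t)/2 - 6*t*exp(3*t) + 2*exp(3*t)

Factor the denominator: s^3 - 9*s^2 + 27*s - 27 = (s - 3)^3.
Partial fraction decomposition gives [2/(s - 3)] + [-6/(s - 3)^2] + [-5/(s - 3)^3].
Invert each term: 2/(s - 3) ↔ 2e^(3t); -6/(s - 3)^2 ↔ -6t·e^(3t); -5/(s - 3)^3 ↔ (-5/2)t^2·e^(3t).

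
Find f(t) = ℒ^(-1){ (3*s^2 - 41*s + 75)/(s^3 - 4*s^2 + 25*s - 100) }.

f(t) = -exp(4*t) - 5*sin(5*t) + 4*cos(5*t)

Factor the denominator: s^3 - 4*s^2 + 25*s - 100 = (s - 4)*(s^2 + 25).
Partial fraction decomposition gives [-1/(s - 4)] + [4*s/(s^2 + 25)] + [-25/(s^2 + 25)].
Invert each term: -1/(s - 4) ↔ -e^(4t); 4·s/(s^2 + 25) ↔ 4cos(5t); -5·5/(s^2 + 25) ↔ -5sin(5t).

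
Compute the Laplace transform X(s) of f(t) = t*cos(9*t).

L{cos(9t)} = s/(s^2 + 81).
Then apply L{t·g(t)} = -d/ds[G(s)] with G(s) = s/(s^2 + 81):
differentiating 1 time and applying the sign gives (s - 9)*(s + 9)/(s^2 + 81)^2.

X(s) = (s - 9)*(s + 9)/(s^2 + 81)^2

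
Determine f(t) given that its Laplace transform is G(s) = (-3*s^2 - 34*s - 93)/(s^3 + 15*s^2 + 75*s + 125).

f(t) = t^2*exp(-5*t) - 4*t*exp(-5*t) - 3*exp(-5*t)

Factor the denominator: s^3 + 15*s^2 + 75*s + 125 = (s + 5)^3.
Partial fraction decomposition gives [-3/(s + 5)] + [-4/(s + 5)^2] + [2/(s + 5)^3].
Invert each term: -3/(s + 5) ↔ -3e^(-5t); -4/(s + 5)^2 ↔ -4t·e^(-5t); 2/(s + 5)^3 ↔ (1)t^2·e^(-5t).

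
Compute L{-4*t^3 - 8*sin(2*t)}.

The transform is linear, so treat each term independently.
(-8)·[L{sin(2t)} = 2/(s^2 + 4)]; (-4)·[L{t^3} = 3!/s^4 = 6/s^4].

-16/(s^2 + 4) - 24/s^4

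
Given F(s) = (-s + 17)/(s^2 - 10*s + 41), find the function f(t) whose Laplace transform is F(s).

f(t) = 3*exp(5*t)*sin(4*t) - exp(5*t)*cos(4*t)

Complete the square in the denominator: s^2 - 10*s + 41 = (s - 5)^2 + 4^2.
Split the numerator to match: -s + 17 = -1·(s - 5) + 3·4.
Invert each term: -1·(s - 5)/((s - 5)^2 + 16) ↔ -e^(5t)cos(4t); 3·4/((s - 5)^2 + 16) ↔ 3e^(5t)sin(4t).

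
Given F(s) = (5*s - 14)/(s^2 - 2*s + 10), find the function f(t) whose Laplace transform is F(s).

Complete the square in the denominator: s^2 - 2*s + 10 = (s - 1)^2 + 3^2.
Split the numerator to match: 5*s - 14 = 5·(s - 1) - 3·3.
Invert each term: 5·(s - 1)/((s - 1)^2 + 9) ↔ 5e^(t)cos(3t); -3·3/((s - 1)^2 + 9) ↔ -3e^(t)sin(3t).

f(t) = -3*exp(t)*sin(3*t) + 5*exp(t)*cos(3*t)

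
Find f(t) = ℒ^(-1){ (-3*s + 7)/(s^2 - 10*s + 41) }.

f(t) = -2*exp(5*t)*sin(4*t) - 3*exp(5*t)*cos(4*t)

Complete the square in the denominator: s^2 - 10*s + 41 = (s - 5)^2 + 4^2.
Split the numerator to match: -3*s + 7 = -3·(s - 5) - 2·4.
Invert each term: -3·(s - 5)/((s - 5)^2 + 16) ↔ -3e^(5t)cos(4t); -2·4/((s - 5)^2 + 16) ↔ -2e^(5t)sin(4t).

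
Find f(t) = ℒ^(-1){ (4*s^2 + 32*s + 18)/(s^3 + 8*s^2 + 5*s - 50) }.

f(t) = 6*t*exp(-5*t) + 2*exp(2*t) + 2*exp(-5*t)

Factor the denominator: s^3 + 8*s^2 + 5*s - 50 = (s - 2)*(s + 5)^2.
Partial fraction decomposition gives [2/(s + 5)] + [6/(s + 5)^2] + [2/(s - 2)].
Invert each term: 2/(s + 5) ↔ 2e^(-5t); 6/(s + 5)^2 ↔ 6t·e^(-5t); 2/(s - 2) ↔ 2e^(2t).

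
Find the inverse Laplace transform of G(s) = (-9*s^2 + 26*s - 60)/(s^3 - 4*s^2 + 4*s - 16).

Factor the denominator: s^3 - 4*s^2 + 4*s - 16 = (s - 4)*(s^2 + 4).
Partial fraction decomposition gives [-5/(s - 4)] + [-4*s/(s^2 + 4)] + [10/(s^2 + 4)].
Invert each term: -5/(s - 4) ↔ -5e^(4t); -4·s/(s^2 + 4) ↔ -4cos(2t); 5·2/(s^2 + 4) ↔ 5sin(2t).

-5*exp(4*t) + 5*sin(2*t) - 4*cos(2*t)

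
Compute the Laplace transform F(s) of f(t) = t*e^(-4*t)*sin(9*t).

L{sin(9t)} = 9/(s^2 + 81).
Multiplying by e^(-4t) shifts s → s + 4, so L{e^(-4*t)*sin(9*t)} = 9/((s + 4)^2 + 81).
Then apply L{t·g(t)} = -d/ds[G(s)] with G(s) = 9/((s + 4)^2 + 81):
differentiating 1 time and applying the sign gives 18*(s + 4)/(s^2 + 8*s + 97)^2.

F(s) = 18*(s + 4)/(s^2 + 8*s + 97)^2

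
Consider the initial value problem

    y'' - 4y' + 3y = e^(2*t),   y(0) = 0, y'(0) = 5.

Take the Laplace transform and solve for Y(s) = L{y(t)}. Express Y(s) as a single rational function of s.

Y(s) = (5*s - 9)/(s^3 - 6*s^2 + 11*s - 6)

Laplace-transform each side.
The derivative rules (L{y''} = s^2 Y - s·y(0) - y'(0) and L{y'} = sY - y(0), with y(0) = 0, y'(0) = 5) turn the left side into (s^2 - 4*s + 3)Y - (5).
The right side is L{e^(2*t)} = 1/(s - 2).
So (s^2 - 4*s + 3)Y = 1/(s - 2) + (5).
Divide through and combine into a single rational function.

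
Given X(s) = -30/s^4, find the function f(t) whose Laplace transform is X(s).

Since L{t^3} = 3!/s^4 = 6/s^4, the inverse is t^3, scaled by -5.

f(t) = -5*t^3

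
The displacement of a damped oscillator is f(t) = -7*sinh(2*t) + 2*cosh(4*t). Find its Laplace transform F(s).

F(s) = 2*s/(s^2 - 16) - 14/(s^2 - 4)

By linearity of the Laplace transform, transform each term separately.
(-7)·[L{sinh(2t)} = 2/(s^2 - 4)]; (2)·[L{cosh(4t)} = s/(s^2 - 16)].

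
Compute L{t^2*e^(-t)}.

L{e^(-t)} = 1/(s + 1).
Then apply L{t^2·g(t)} = (-1)^2 d^2/ds^2[G(s)] with G(s) = 1/(s + 1):
differentiating 2 times and applying the sign gives 2/(s + 1)^3.

2/(s + 1)^3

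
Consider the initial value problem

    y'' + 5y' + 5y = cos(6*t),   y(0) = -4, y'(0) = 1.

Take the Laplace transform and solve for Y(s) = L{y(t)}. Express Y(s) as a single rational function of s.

Apply the Laplace transform to the equation.
Using L{y''} = s^2 Y - s·y(0) - y'(0) and L{y'} = sY - y(0), with y(0) = -4, y'(0) = 1, the left side becomes (s^2 + 5*s + 5)Y - (-4*s - 19).
The right side is L{cos(6*t)} = s/(s^2 + 36).
So (s^2 + 5*s + 5)Y = s/(s^2 + 36) + (-4*s - 19).
Isolate Y and clear denominators.

Y(s) = (-4*s^3 - 19*s^2 - 143*s - 684)/(s^4 + 5*s^3 + 41*s^2 + 180*s + 180)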